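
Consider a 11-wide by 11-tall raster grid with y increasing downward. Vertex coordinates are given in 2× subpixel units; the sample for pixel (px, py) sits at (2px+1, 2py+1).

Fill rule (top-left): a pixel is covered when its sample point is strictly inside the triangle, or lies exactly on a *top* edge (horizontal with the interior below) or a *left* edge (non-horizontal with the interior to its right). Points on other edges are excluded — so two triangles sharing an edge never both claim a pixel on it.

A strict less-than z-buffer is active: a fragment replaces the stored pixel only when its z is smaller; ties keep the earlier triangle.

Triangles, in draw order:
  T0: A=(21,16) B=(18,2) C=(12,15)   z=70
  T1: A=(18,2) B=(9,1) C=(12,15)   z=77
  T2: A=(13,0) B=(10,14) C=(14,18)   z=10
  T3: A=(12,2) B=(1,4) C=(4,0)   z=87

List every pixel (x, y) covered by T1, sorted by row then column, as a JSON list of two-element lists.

T0:
  2·area = 123  (B↔C swapped to make it positive)
  edge (21, 16)→(12, 15): d=(-9,-1) top-left  bias=+0
  edge (12, 15)→(18, 2): d=(6,-13) top-left  bias=+0
  edge (18, 2)→(21, 16): d=(3,14) right/bottom  bias=-1
    (8,2)@(17, 5): e=[95,5,23] → #
    (9,2)@(19, 5): e=[97,31,-5] → ·
    (8,3)@(17, 7): e=[77,17,29] → #
    (9,3)@(19, 7): e=[79,43,1] → #
    (10,3)@(21, 7): e=[81,69,-27] → ·
    (7,4)@(15, 9): e=[57,3,63] → #
    (10,4)@(21, 9): e=[63,81,-21] → ·
    (7,5)@(15, 11): e=[39,15,69] → #
    (10,5)@(21, 11): e=[45,93,-15] → ·
    (6,6)@(13, 13): e=[19,1,103] → #
    (10,6)@(21, 13): e=[27,105,-9] → ·
    (6,7)@(13, 15): e=[1,13,109] → #
  covered (17 px):
    · · · · · · · · · · ·
    · · · · · · · · · · ·
    · · · · · · · · # · ·
    · · · · · · · · # # ·
    · · · · · · · # # # ·
    · · · · · · · # # # ·
    · · · · · · # # # # ·
    · · · · · · # # # # ·
    · · · · · · · · · · ·
    · · · · · · · · · · ·
    · · · · · · · · · · ·
T1:
  2·area = 123  (B↔C swapped to make it positive)
  edge (18, 2)→(12, 15): d=(-6,13) right/bottom  bias=-1
  edge (12, 15)→(9, 1): d=(-3,-14) top-left  bias=+0
  edge (9, 1)→(18, 2): d=(9,1) right/bottom  bias=-1
    (4,0)@(9, 1): e=[123,0,0] → ·  [on edge]
    (5,1)@(11, 3): e=[85,22,16] → #
    (6,1)@(13, 3): e=[59,50,14] → #
    (7,1)@(15, 3): e=[33,78,12] → #
    (8,1)@(17, 3): e=[7,106,10] → #
    (9,1)@(19, 3): e=[-19,134,8] → ·
    (5,2)@(11, 5): e=[73,16,34] → #
    (8,2)@(17, 5): e=[-5,100,28] → ·
    (5,3)@(11, 7): e=[61,10,52] → #
    (8,3)@(17, 7): e=[-17,94,46] → ·
    (5,4)@(11, 9): e=[49,4,70] → #
    (7,4)@(15, 9): e=[-3,60,66] → ·
  covered (13 px):
    · · · · · · · · · · ·
    · · · · · # # # # · ·
    · · · · · # # # · · ·
    · · · · · # # # · · ·
    · · · · · # # · · · ·
    · · · · · · # · · · ·
    · · · · · · · · · · ·
    · · · · · · · · · · ·
    · · · · · · · · · · ·
    · · · · · · · · · · ·
    · · · · · · · · · · ·
T2:
  2·area = 68  (B↔C swapped to make it positive)
  edge (13, 0)→(14, 18): d=(1,18) right/bottom  bias=-1
  edge (14, 18)→(10, 14): d=(-4,-4) top-left  bias=+0
  edge (10, 14)→(13, 0): d=(3,-14) top-left  bias=+0
    (6,0)@(13, 1): e=[1,64,3] → #
    (7,0)@(15, 1): e=[-35,72,31] → ·
    (6,1)@(13, 3): e=[3,56,9] → #
    (7,1)@(15, 3): e=[-33,64,37] → ·
    (0,2)@(1, 5): e=[221,0,-153] → ·  [on edge]
    (6,2)@(13, 5): e=[5,48,15] → #
    (7,2)@(15, 5): e=[-31,56,43] → ·
    (1,3)@(3, 7): e=[187,0,-119] → ·  [on edge]
    (6,3)@(13, 7): e=[7,40,21] → #
    (7,3)@(15, 7): e=[-29,48,49] → ·
    (2,4)@(5, 9): e=[153,0,-85] → ·  [on edge]
    (6,4)@(13, 9): e=[9,32,27] → #
    (3,5)@(7, 11): e=[119,0,-51] → ·  [on edge]
    (4,6)@(9, 13): e=[85,0,-17] → ·  [on edge]
    (5,7)@(11, 15): e=[51,0,17] → #  [on edge]
    (6,8)@(13, 17): e=[17,0,51] → #  [on edge]
    (7,9)@(15, 19): e=[-17,0,85] → ·  [on edge]
    (8,10)@(17, 21): e=[-51,0,119] → ·  [on edge]
  covered (12 px):
    · · · · · · # · · · ·
    · · · · · · # · · · ·
    · · · · · · # · · · ·
    · · · · · · # · · · ·
    · · · · · · # · · · ·
    · · · · · # # · · · ·
    · · · · · # # · · · ·
    · · · · · # # · · · ·
    · · · · · · # · · · ·
    · · · · · · · · · · ·
    · · · · · · · · · · ·
T3:
  2·area = 38
  edge (12, 2)→(1, 4): d=(-11,2) right/bottom  bias=-1
  edge (1, 4)→(4, 0): d=(3,-4) top-left  bias=+0
  edge (4, 0)→(12, 2): d=(8,2) right/bottom  bias=-1
    (2,0)@(5, 1): e=[25,7,6] → #
    (3,0)@(7, 1): e=[21,15,2] → #
    (4,0)@(9, 1): e=[17,23,-2] → ·
    (1,1)@(3, 3): e=[7,5,26] → #
    (3,1)@(7, 3): e=[-1,21,18] → ·
    (1,2)@(3, 5): e=[-15,11,42] → ·
    (2,2)@(5, 5): e=[-19,19,38] → ·
  covered (4 px):
    · · # # · · · · · · ·
    · # # · · · · · · · ·
    · · · · · · · · · · ·
    · · · · · · · · · · ·
    · · · · · · · · · · ·
    · · · · · · · · · · ·
    · · · · · · · · · · ·
    · · · · · · · · · · ·
    · · · · · · · · · · ·
    · · · · · · · · · · ·
    · · · · · · · · · · ·

Answer: [[5,1],[6,1],[7,1],[8,1],[5,2],[6,2],[7,2],[5,3],[6,3],[7,3],[5,4],[6,4],[6,5]]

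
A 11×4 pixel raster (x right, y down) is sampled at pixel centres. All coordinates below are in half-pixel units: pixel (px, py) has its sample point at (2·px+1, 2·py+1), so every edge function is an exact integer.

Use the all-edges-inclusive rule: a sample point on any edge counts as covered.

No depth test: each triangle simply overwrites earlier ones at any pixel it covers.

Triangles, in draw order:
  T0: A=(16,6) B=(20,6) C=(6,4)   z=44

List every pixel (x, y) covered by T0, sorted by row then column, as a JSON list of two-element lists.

T0:
  2·area = 8  (B↔C swapped to make it positive)
  edge (16, 6)→(6, 4): d=(-10,-2) inclusive
  edge (6, 4)→(20, 6): d=(14,2) inclusive
  edge (20, 6)→(16, 6): d=(-4,0) inclusive
    (0,1)@(1, 3): e=[0,-4,12] → .  [on edge]
    (5,2)@(11, 5): e=[0,4,4] → X  [on edge]
    (6,2)@(13, 5): e=[4,0,4] → X  [on edge]
    (7,2)@(15, 5): e=[8,-4,4] → .
    (5,3)@(11, 7): e=[-20,32,-4] → .
    (6,3)@(13, 7): e=[-16,28,-4] → .
    (10,3)@(21, 7): e=[0,12,-4] → .  [on edge]
  covered (2 px):
    . . . . . . . . . . .
    . . . . . . . . . . .
    . . . . . X X . . . .
    . . . . . . . . . . .

Result: [[5,2],[6,2]]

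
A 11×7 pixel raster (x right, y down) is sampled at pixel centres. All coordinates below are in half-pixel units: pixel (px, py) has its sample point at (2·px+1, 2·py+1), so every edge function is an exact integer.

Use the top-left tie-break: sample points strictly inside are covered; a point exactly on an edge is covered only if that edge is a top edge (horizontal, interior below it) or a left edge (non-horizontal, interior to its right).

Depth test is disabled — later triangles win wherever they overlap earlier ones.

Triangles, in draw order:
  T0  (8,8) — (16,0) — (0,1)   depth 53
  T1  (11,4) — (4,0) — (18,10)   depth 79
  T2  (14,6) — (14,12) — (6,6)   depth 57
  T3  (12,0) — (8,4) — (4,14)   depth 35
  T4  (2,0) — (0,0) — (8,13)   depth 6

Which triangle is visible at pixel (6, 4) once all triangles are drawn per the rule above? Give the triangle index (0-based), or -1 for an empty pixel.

T0:
  2·area = 120  (B↔C swapped to make it positive)
  edge (8, 8)→(0, 1): d=(-8,-7) top-left  bias=+0
  edge (0, 1)→(16, 0): d=(16,-1) top-left  bias=+0
  edge (16, 0)→(8, 8): d=(-8,8) right/bottom  bias=-1
    (0,0)@(1, 1): e=[7,1,112] → █
    (1,0)@(3, 1): e=[21,3,96] → █
    (2,0)@(5, 1): e=[35,5,80] → █
    (3,0)@(7, 1): e=[49,7,64] → █
    (4,0)@(9, 1): e=[63,9,48] → █
    (5,0)@(11, 1): e=[77,11,32] → █
    (6,0)@(13, 1): e=[91,13,16] → █
    (7,0)@(15, 1): e=[105,15,0] → ·  [on edge]
    (0,1)@(1, 3): e=[-9,33,96] → ·
    (1,1)@(3, 3): e=[5,35,80] → █
    (6,1)@(13, 3): e=[75,45,0] → ·  [on edge]
    (1,2)@(3, 5): e=[-11,67,64] → ·
    (5,2)@(11, 5): e=[45,75,0] → ·  [on edge]
    (4,3)@(9, 7): e=[15,105,0] → ·  [on edge]
    (3,4)@(7, 9): e=[-15,135,0] → ·  [on edge]
    (2,5)@(5, 11): e=[-45,165,0] → ·  [on edge]
    (1,6)@(3, 13): e=[-75,195,0] → ·  [on edge]
  covered (16 px):
    █ █ █ █ █ █ █ · · · ·
    · █ █ █ █ █ · · · · ·
    · · █ █ █ · · · · · ·
    · · · █ · · · · · · ·
    · · · · · · · · · · ·
    · · · · · · · · · · ·
    · · · · · · · · · · ·
T1:
  2·area = 14  (B↔C swapped to make it positive)
  edge (11, 4)→(18, 10): d=(7,6) right/bottom  bias=-1
  edge (18, 10)→(4, 0): d=(-14,-10) top-left  bias=+0
  edge (4, 0)→(11, 4): d=(7,4) right/bottom  bias=-1
    (4,1)@(9, 3): e=[5,8,1] → █
    (5,1)@(11, 3): e=[-7,28,-7] → ·
    (4,2)@(9, 5): e=[19,-20,15] → ·
    (5,2)@(11, 5): e=[7,0,7] → █  [on edge]
    (6,2)@(13, 5): e=[-5,20,-1] → ·
    (5,3)@(11, 7): e=[21,-28,21] → ·
  covered (2 px):
    · · · · · · · · · · ·
    · · · · █ · · · · · ·
    · · · · · █ · · · · ·
    · · · · · · · · · · ·
    · · · · · · · · · · ·
    · · · · · · · · · · ·
    · · · · · · · · · · ·
T2:
  2·area = 48
  edge (14, 6)→(14, 12): d=(0,6) right/bottom  bias=-1
  edge (14, 12)→(6, 6): d=(-8,-6) top-left  bias=+0
  edge (6, 6)→(14, 6): d=(8,0) top-left  bias=+0
    (4,3)@(9, 7): e=[30,10,8] → █
    (5,3)@(11, 7): e=[18,22,8] → █
    (6,3)@(13, 7): e=[6,34,8] → █
    (7,3)@(15, 7): e=[-6,46,8] → ·
    (4,4)@(9, 9): e=[30,-6,24] → ·
    (5,4)@(11, 9): e=[18,6,24] → █
    (7,4)@(15, 9): e=[-6,30,24] → ·
    (5,5)@(11, 11): e=[18,-10,40] → ·
    (6,5)@(13, 11): e=[6,2,40] → █
    (7,5)@(15, 11): e=[-6,14,40] → ·
    (6,6)@(13, 13): e=[6,-14,56] → ·
  covered (6 px):
    · · · · · · · · · · ·
    · · · · · · · · · · ·
    · · · · · · · · · · ·
    · · · · █ █ █ · · · ·
    · · · · · █ █ · · · ·
    · · · · · · █ · · · ·
    · · · · · · · · · · ·
T3:
  2·area = 24  (B↔C swapped to make it positive)
  edge (12, 0)→(4, 14): d=(-8,14) right/bottom  bias=-1
  edge (4, 14)→(8, 4): d=(4,-10) top-left  bias=+0
  edge (8, 4)→(12, 0): d=(4,-4) top-left  bias=+0
    (5,0)@(11, 1): e=[6,18,0] → █  [on edge]
    (6,0)@(13, 1): e=[-22,38,8] → ·
    (4,1)@(9, 3): e=[18,6,0] → █  [on edge]
    (5,1)@(11, 3): e=[-10,26,8] → ·
    (3,2)@(7, 5): e=[30,-6,0] → ·  [on edge]
    (4,2)@(9, 5): e=[2,14,8] → █
    (5,2)@(11, 5): e=[-26,34,16] → ·
    (2,3)@(5, 7): e=[42,-18,0] → ·  [on edge]
    (3,3)@(7, 7): e=[14,2,8] → █
    (4,3)@(9, 7): e=[-14,22,16] → ·
    (1,4)@(3, 9): e=[54,-30,0] → ·  [on edge]
    (3,4)@(7, 9): e=[-2,10,16] → ·
    (0,5)@(1, 11): e=[66,-42,0] → ·  [on edge]
  covered (4 px):
    · · · · · █ · · · · ·
    · · · · █ · · · · · ·
    · · · · █ · · · · · ·
    · · · █ · · · · · · ·
    · · · · · · · · · · ·
    · · · · · · · · · · ·
    · · · · · · · · · · ·
T4:
  2·area = 26  (B↔C swapped to make it positive)
  edge (2, 0)→(8, 13): d=(6,13) right/bottom  bias=-1
  edge (8, 13)→(0, 0): d=(-8,-13) top-left  bias=+0
  edge (0, 0)→(2, 0): d=(2,0) top-left  bias=+0
    (0,0)@(1, 1): e=[19,5,2] → █
    (1,0)@(3, 1): e=[-7,31,2] → ·
    (0,1)@(1, 3): e=[31,-11,6] → ·
    (1,1)@(3, 3): e=[5,15,6] → █
    (2,1)@(5, 3): e=[-21,41,6] → ·
    (1,2)@(3, 5): e=[17,-1,10] → ·
    (2,3)@(5, 7): e=[3,9,14] → █
    (3,3)@(7, 7): e=[-23,35,14] → ·
    (2,4)@(5, 9): e=[15,-7,18] → ·
    (3,5)@(7, 11): e=[1,3,22] → █
    (4,5)@(9, 11): e=[-25,29,22] → ·
    (3,6)@(7, 13): e=[13,-13,26] → ·
  covered (4 px):
    █ · · · · · · · · · ·
    · █ · · · · · · · · ·
    · · · · · · · · · · ·
    · · █ · · · · · · · ·
    · · · · · · · · · · ·
    · · · █ · · · · · · ·
    · · · · · · · · · · ·

Z-buffer (winner per pixel, '.' = empty):
  4 0 0 0 0 3 0 . . . .
  . 4 0 0 3 0 . . . . .
  . . 0 0 3 1 . . . . .
  . . 4 3 2 2 2 . . . .
  . . . . . 2 2 . . . .
  . . . 4 . . 2 . . . .
  . . . . . . . . . . .

Final: 2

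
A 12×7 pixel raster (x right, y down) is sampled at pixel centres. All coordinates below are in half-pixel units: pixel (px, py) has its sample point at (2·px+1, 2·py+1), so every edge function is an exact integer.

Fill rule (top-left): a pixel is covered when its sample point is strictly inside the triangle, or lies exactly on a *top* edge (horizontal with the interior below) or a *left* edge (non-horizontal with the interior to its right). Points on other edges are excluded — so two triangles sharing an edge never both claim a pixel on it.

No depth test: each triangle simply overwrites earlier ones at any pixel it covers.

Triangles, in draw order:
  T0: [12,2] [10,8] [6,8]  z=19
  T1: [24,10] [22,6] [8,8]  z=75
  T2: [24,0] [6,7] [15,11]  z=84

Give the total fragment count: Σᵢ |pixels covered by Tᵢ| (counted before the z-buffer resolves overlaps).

T0:
  2·area = 24
  edge (12, 2)→(10, 8): d=(-2,6) right/bottom  bias=-1
  edge (10, 8)→(6, 8): d=(-4,0) right/bottom  bias=-1
  edge (6, 8)→(12, 2): d=(6,-6) top-left  bias=+0
    (6,0)@(13, 1): e=[-4,28,0] → ·  [on edge]
    (5,1)@(11, 3): e=[4,20,0] → █  [on edge]
    (6,1)@(13, 3): e=[-8,20,12] → ·
    (4,2)@(9, 5): e=[12,12,0] → █  [on edge]
    (5,2)@(11, 5): e=[0,12,12] → ·  [on edge]
    (3,3)@(7, 7): e=[20,4,0] → █  [on edge]
    (5,3)@(11, 7): e=[-4,4,24] → ·
    (2,4)@(5, 9): e=[28,-4,0] → ·  [on edge]
    (3,4)@(7, 9): e=[16,-4,12] → ·
    (4,4)@(9, 9): e=[4,-4,24] → ·
    (1,5)@(3, 11): e=[36,-12,0] → ·  [on edge]
    (4,5)@(9, 11): e=[0,-12,36] → ·  [on edge]
    (0,6)@(1, 13): e=[44,-20,0] → ·  [on edge]
  covered (4 px):
    · · · · · · · · · · · ·
    · · · · · █ · · · · · ·
    · · · · █ · · · · · · ·
    · · · █ █ · · · · · · ·
    · · · · · · · · · · · ·
    · · · · · · · · · · · ·
    · · · · · · · · · · · ·
T1:
  2·area = 60  (B↔C swapped to make it positive)
  edge (24, 10)→(8, 8): d=(-16,-2) top-left  bias=+0
  edge (8, 8)→(22, 6): d=(14,-2) top-left  bias=+0
  edge (22, 6)→(24, 10): d=(2,4) right/bottom  bias=-1
    (7,3)@(15, 7): e=[30,0,30] → █  [on edge]
    (8,3)@(17, 7): e=[34,4,22] → █
    (9,3)@(19, 7): e=[38,8,14] → █
    (10,3)@(21, 7): e=[42,12,6] → █
    (11,3)@(23, 7): e=[46,16,-2] → ·
    (0,4)@(1, 9): e=[-30,0,90] → ·  [on edge]
    (7,4)@(15, 9): e=[-2,28,34] → ·
    (8,4)@(17, 9): e=[2,32,26] → █
    (11,4)@(23, 9): e=[14,44,2] → █
    (8,5)@(17, 11): e=[-30,60,30] → ·
    (9,5)@(19, 11): e=[-26,64,22] → ·
    (10,5)@(21, 11): e=[-22,68,14] → ·
  covered (8 px):
    · · · · · · · · · · · ·
    · · · · · · · · · · · ·
    · · · · · · · · · · · ·
    · · · · · · · █ █ █ █ ·
    · · · · · · · · █ █ █ █
    · · · · · · · · · · · ·
    · · · · · · · · · · · ·
T2:
  2·area = 135  (B↔C swapped to make it positive)
  edge (24, 0)→(15, 11): d=(-9,11) right/bottom  bias=-1
  edge (15, 11)→(6, 7): d=(-9,-4) top-left  bias=+0
  edge (6, 7)→(24, 0): d=(18,-7) top-left  bias=+0
    (11,0)@(23, 1): e=[2,122,11] → █
    (8,1)@(17, 3): e=[50,80,5] → █
    (9,1)@(19, 3): e=[28,88,19] → █
    (10,1)@(21, 3): e=[6,96,33] → █
    (11,1)@(23, 3): e=[-16,104,47] → ·
    (6,2)@(13, 5): e=[76,46,13] → █
    (7,2)@(15, 5): e=[54,54,27] → █
    (10,2)@(21, 5): e=[-12,78,69] → ·
    (3,3)@(7, 7): e=[124,4,7] → █
    (4,3)@(9, 7): e=[102,12,21] → █
    (5,3)@(11, 7): e=[80,20,35] → █
    (9,3)@(19, 7): e=[-8,52,91] → ·
    (7,5)@(15, 11): e=[0,0,135] → ·  [on edge]
  covered (17 px):
    · · · · · · · · · · · █
    · · · · · · · · █ █ █ ·
    · · · · · · █ █ █ █ · ·
    · · · █ █ █ █ █ █ · · ·
    · · · · · █ █ █ · · · ·
    · · · · · · · · · · · ·
    · · · · · · · · · · · ·

Result: 29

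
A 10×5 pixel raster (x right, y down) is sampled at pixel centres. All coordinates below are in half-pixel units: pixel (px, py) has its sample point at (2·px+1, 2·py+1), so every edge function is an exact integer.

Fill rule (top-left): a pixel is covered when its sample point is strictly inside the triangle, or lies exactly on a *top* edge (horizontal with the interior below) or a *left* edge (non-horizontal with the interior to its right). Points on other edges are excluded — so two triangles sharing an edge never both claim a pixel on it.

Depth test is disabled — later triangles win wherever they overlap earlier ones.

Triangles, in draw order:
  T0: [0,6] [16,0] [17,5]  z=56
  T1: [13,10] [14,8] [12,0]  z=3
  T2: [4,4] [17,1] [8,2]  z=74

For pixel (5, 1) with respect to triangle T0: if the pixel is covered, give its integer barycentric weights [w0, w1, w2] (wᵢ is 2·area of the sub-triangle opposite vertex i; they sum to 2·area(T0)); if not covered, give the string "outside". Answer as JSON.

T0:
  2·area = 86
  edge (0, 6)→(16, 0): d=(16,-6) top-left  bias=+0
  edge (16, 0)→(17, 5): d=(1,5) right/bottom  bias=-1
  edge (17, 5)→(0, 6): d=(-17,1) right/bottom  bias=-1
    (7,0)@(15, 1): e=[10,6,70] → X
    (8,0)@(17, 1): e=[22,-4,68] → .
    (4,1)@(9, 3): e=[6,38,42] → X
    (5,1)@(11, 3): e=[18,28,40] → X
    (6,1)@(13, 3): e=[30,18,38] → X
    (8,1)@(17, 3): e=[54,-2,34] → .
    (1,2)@(3, 5): e=[2,70,14] → X
    (2,2)@(5, 5): e=[14,60,12] → X
    (3,2)@(7, 5): e=[26,50,10] → X
    (8,2)@(17, 5): e=[86,0,0] → .  [on edge]
    (1,3)@(3, 7): e=[34,72,-20] → .
    (2,3)@(5, 7): e=[46,62,-22] → .
  covered (12 px):
    . . . . . . . X . .
    . . . . X X X X . .
    . X X X X X X X . .
    . . . . . . . . . .
    . . . . . . . . . .
T1:
  2·area = 12  (B↔C swapped to make it positive)
  edge (13, 10)→(12, 0): d=(-1,-10) top-left  bias=+0
  edge (12, 0)→(14, 8): d=(2,8) right/bottom  bias=-1
  edge (14, 8)→(13, 10): d=(-1,2) right/bottom  bias=-1
    (6,2)@(13, 5): e=[5,2,5] → X
    (7,2)@(15, 5): e=[25,-14,1] → .
    (6,3)@(13, 7): e=[3,6,3] → X
    (7,3)@(15, 7): e=[23,-10,-1] → .
    (6,4)@(13, 9): e=[1,10,1] → X
    (7,4)@(15, 9): e=[21,-6,-3] → .
  covered (3 px):
    . . . . . . . . . .
    . . . . . . . . . .
    . . . . . . X . . .
    . . . . . . X . . .
    . . . . . . X . . .
T2:
  2·area = 14  (B↔C swapped to make it positive)
  edge (4, 4)→(8, 2): d=(4,-2) top-left  bias=+0
  edge (8, 2)→(17, 1): d=(9,-1) top-left  bias=+0
  edge (17, 1)→(4, 4): d=(-13,3) right/bottom  bias=-1
    (8,0)@(17, 1): e=[14,0,0] → .  [on edge]
    (3,1)@(7, 3): e=[2,8,4] → X
    (4,1)@(9, 3): e=[6,10,-2] → .
    (3,2)@(7, 5): e=[10,26,-22] → .
  covered (1 px):
    . . . . . . . . . .
    . . . X . . . . . .
    . . . . . . . . . .
    . . . . . . . . . .
    . . . . . . . . . .

Final: [28,40,18]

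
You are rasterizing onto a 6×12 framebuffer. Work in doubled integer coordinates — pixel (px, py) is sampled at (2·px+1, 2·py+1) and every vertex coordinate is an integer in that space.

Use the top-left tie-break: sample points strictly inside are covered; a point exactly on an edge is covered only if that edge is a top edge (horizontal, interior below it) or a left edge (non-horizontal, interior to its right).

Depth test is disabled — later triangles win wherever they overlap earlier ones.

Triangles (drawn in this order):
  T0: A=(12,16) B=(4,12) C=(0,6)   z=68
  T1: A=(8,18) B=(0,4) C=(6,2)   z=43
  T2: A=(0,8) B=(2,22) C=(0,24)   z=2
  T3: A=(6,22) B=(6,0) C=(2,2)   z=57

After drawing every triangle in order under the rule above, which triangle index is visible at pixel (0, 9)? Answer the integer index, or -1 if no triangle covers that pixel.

T0:
  2·area = 32
  edge (12, 16)→(4, 12): d=(-8,-4) top-left  bias=+0
  edge (4, 12)→(0, 6): d=(-4,-6) top-left  bias=+0
  edge (0, 6)→(12, 16): d=(12,10) right/bottom  bias=-1
    (0,3)@(1, 7): e=[28,2,2] → X
    (1,3)@(3, 7): e=[36,14,-18] → .
    (0,4)@(1, 9): e=[12,-6,26] → .
    (1,4)@(3, 9): e=[20,6,6] → X
    (2,4)@(5, 9): e=[28,18,-14] → .
    (1,5)@(3, 11): e=[4,-2,30] → .
    (2,5)@(5, 11): e=[12,10,10] → X
    (3,5)@(7, 11): e=[20,22,-10] → .
    (2,6)@(5, 13): e=[-4,2,34] → .
    (3,6)@(7, 13): e=[4,14,14] → X
    (4,6)@(9, 13): e=[12,26,-6] → .
    (3,7)@(7, 15): e=[-12,6,38] → .
  covered (4 px):
    . . . . . .
    . . . . . .
    . . . . . .
    X . . . . .
    . X . . . .
    . . X . . .
    . . . X . .
    . . . . . .
    . . . . . .
    . . . . . .
    . . . . . .
    . . . . . .
T1:
  2·area = 100
  edge (8, 18)→(0, 4): d=(-8,-14) top-left  bias=+0
  edge (0, 4)→(6, 2): d=(6,-2) top-left  bias=+0
  edge (6, 2)→(8, 18): d=(2,16) right/bottom  bias=-1
    (4,0)@(9, 1): e=[150,0,-50] → .  [on edge]
    (1,1)@(3, 3): e=[50,0,50] → X  [on edge]
    (2,1)@(5, 3): e=[78,4,18] → X
    (3,1)@(7, 3): e=[106,8,-14] → .
    (0,2)@(1, 5): e=[6,8,86] → X
    (3,2)@(7, 5): e=[90,20,-10] → .
    (0,3)@(1, 7): e=[-10,20,90] → .
    (1,3)@(3, 7): e=[18,24,58] → X
    (3,3)@(7, 7): e=[74,32,-6] → .
    (1,4)@(3, 9): e=[2,36,62] → X
    (3,4)@(7, 9): e=[58,44,-2] → .
    (1,5)@(3, 11): e=[-14,48,66] → .
  covered (13 px):
    . . . . . .
    . X X . . .
    X X X . . .
    . X X . . .
    . X X . . .
    . . X X . .
    . . . X . .
    . . . X . .
    . . . . . .
    . . . . . .
    . . . . . .
    . . . . . .
T2:
  2·area = 32
  edge (0, 8)→(2, 22): d=(2,14) right/bottom  bias=-1
  edge (2, 22)→(0, 24): d=(-2,2) right/bottom  bias=-1
  edge (0, 24)→(0, 8): d=(0,-16) top-left  bias=+0
    (5,6)@(11, 13): e=[-144,0,176] → .  [on edge]
    (0,7)@(1, 15): e=[0,16,16] → .  [on edge]
    (4,7)@(9, 15): e=[-112,0,144] → .  [on edge]
    (0,8)@(1, 17): e=[4,12,16] → X
    (1,8)@(3, 17): e=[-24,8,48] → .
    (3,8)@(7, 17): e=[-80,0,112] → .  [on edge]
    (0,9)@(1, 19): e=[8,8,16] → X
    (1,9)@(3, 19): e=[-20,4,48] → .
    (2,9)@(5, 19): e=[-48,0,80] → .  [on edge]
    (0,10)@(1, 21): e=[12,4,16] → X
    (1,10)@(3, 21): e=[-16,0,48] → .  [on edge]
    (0,11)@(1, 23): e=[16,0,16] → .  [on edge]
  covered (3 px):
    . . . . . .
    . . . . . .
    . . . . . .
    . . . . . .
    . . . . . .
    . . . . . .
    . . . . . .
    . . . . . .
    X . . . . .
    X . . . . .
    X . . . . .
    . . . . . .
T3:
  2·area = 88  (B↔C swapped to make it positive)
  edge (6, 22)→(2, 2): d=(-4,-20) top-left  bias=+0
  edge (2, 2)→(6, 0): d=(4,-2) top-left  bias=+0
  edge (6, 0)→(6, 22): d=(0,22) right/bottom  bias=-1
    (2,0)@(5, 1): e=[64,2,22] → X
    (3,0)@(7, 1): e=[104,6,-22] → .
    (1,1)@(3, 3): e=[16,6,66] → X
    (3,1)@(7, 3): e=[96,14,-22] → .
    (1,2)@(3, 5): e=[8,14,66] → X
    (3,2)@(7, 5): e=[88,22,-22] → .
    (1,3)@(3, 7): e=[0,22,66] → X  [on edge]
    (3,3)@(7, 7): e=[80,30,-22] → .
    (1,4)@(3, 9): e=[-8,30,66] → .
    (2,4)@(5, 9): e=[32,34,22] → X
    (3,4)@(7, 9): e=[72,38,-22] → .
    (2,5)@(5, 11): e=[24,42,22] → X
    (2,8)@(5, 17): e=[0,66,22] → X  [on edge]
  covered (12 px):
    . . X . . .
    . X X . . .
    . X X . . .
    . X X . . .
    . . X . . .
    . . X . . .
    . . X . . .
    . . X . . .
    . . X . . .
    . . . . . .
    . . . . . .
    . . . . . .

Z-buffer (winner per pixel, '.' = empty):
  . . 3 . . .
  . 3 3 . . .
  1 3 3 . . .
  0 3 3 . . .
  . 1 3 . . .
  . . 3 1 . .
  . . 3 1 . .
  . . 3 1 . .
  2 . 3 . . .
  2 . . . . .
  2 . . . . .
  . . . . . .

Final: 2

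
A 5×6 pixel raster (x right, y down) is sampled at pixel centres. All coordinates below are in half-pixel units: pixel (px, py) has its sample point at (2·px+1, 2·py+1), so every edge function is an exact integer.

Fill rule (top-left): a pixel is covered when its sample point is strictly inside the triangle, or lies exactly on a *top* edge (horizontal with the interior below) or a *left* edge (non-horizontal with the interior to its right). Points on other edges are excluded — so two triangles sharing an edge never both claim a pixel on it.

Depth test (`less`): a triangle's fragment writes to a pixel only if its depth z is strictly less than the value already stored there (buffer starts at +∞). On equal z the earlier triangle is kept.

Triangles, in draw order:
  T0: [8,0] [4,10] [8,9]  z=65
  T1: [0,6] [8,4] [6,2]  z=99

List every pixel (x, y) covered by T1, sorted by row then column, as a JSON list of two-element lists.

T0:
  2·area = 36  (B↔C swapped to make it positive)
  edge (8, 0)→(8, 9): d=(0,9) right/bottom  bias=-1
  edge (8, 9)→(4, 10): d=(-4,1) right/bottom  bias=-1
  edge (4, 10)→(8, 0): d=(4,-10) top-left  bias=+0
    (3,1)@(7, 3): e=[9,25,2] → █
    (4,1)@(9, 3): e=[-9,23,22] → ·
    (3,2)@(7, 5): e=[9,17,10] → █
    (4,2)@(9, 5): e=[-9,15,30] → ·
    (3,3)@(7, 7): e=[9,9,18] → █
    (4,3)@(9, 7): e=[-9,7,38] → ·
    (2,4)@(5, 9): e=[27,3,6] → █
    (4,4)@(9, 9): e=[-9,-1,46] → ·
    (2,5)@(5, 11): e=[27,-5,14] → ·
    (3,5)@(7, 11): e=[9,-7,34] → ·
  covered (5 px):
    · · · · ·
    · · · █ ·
    · · · █ ·
    · · · █ ·
    · · █ █ ·
    · · · · ·
T1:
  2·area = 20  (B↔C swapped to make it positive)
  edge (0, 6)→(6, 2): d=(6,-4) top-left  bias=+0
  edge (6, 2)→(8, 4): d=(2,2) right/bottom  bias=-1
  edge (8, 4)→(0, 6): d=(-8,2) right/bottom  bias=-1
    (2,0)@(5, 1): e=[-10,0,30] → ·  [on edge]
    (2,1)@(5, 3): e=[2,4,14] → █
    (3,1)@(7, 3): e=[10,0,10] → ·  [on edge]
    (1,2)@(3, 5): e=[6,12,2] → █
    (2,2)@(5, 5): e=[14,8,-2] → ·
    (4,2)@(9, 5): e=[30,0,-10] → ·  [on edge]
    (1,3)@(3, 7): e=[18,16,-14] → ·
  covered (2 px):
    · · · · ·
    · · █ · ·
    · █ · · ·
    · · · · ·
    · · · · ·
    · · · · ·

Result: [[2,1],[1,2]]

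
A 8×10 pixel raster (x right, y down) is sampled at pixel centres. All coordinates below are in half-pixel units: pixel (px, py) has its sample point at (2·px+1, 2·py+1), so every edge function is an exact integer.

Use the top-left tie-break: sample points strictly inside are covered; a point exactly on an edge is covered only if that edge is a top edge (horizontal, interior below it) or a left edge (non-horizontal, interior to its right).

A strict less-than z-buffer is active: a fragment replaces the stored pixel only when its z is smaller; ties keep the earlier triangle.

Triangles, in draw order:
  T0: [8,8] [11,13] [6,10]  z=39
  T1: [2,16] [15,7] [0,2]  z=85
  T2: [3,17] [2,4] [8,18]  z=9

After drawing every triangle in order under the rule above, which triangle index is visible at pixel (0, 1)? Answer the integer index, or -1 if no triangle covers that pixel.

T0:
  2·area = 16
  edge (8, 8)→(11, 13): d=(3,5) right/bottom  bias=-1
  edge (11, 13)→(6, 10): d=(-5,-3) top-left  bias=+0
  edge (6, 10)→(8, 8): d=(2,-2) top-left  bias=+0
    (7,0)@(15, 1): e=[-56,72,0] → ·  [on edge]
    (2,1)@(5, 3): e=[0,32,-16] → ·  [on edge]
    (6,1)@(13, 3): e=[-40,56,0] → ·  [on edge]
    (5,2)@(11, 5): e=[-24,40,0] → ·  [on edge]
    (0,3)@(1, 7): e=[32,0,-16] → ·  [on edge]
    (4,3)@(9, 7): e=[-8,24,0] → ·  [on edge]
    (3,4)@(7, 9): e=[8,8,0] → █  [on edge]
    (4,4)@(9, 9): e=[-2,14,4] → ·
    (2,5)@(5, 11): e=[24,-8,0] → ·  [on edge]
    (3,5)@(7, 11): e=[14,-2,4] → ·
    (4,5)@(9, 11): e=[4,4,8] → █
    (5,5)@(11, 11): e=[-6,10,12] → ·
    (1,6)@(3, 13): e=[40,-24,0] → ·  [on edge]
    (5,6)@(11, 13): e=[0,0,16] → ·  [on edge]
    (0,7)@(1, 15): e=[56,-40,0] → ·  [on edge]
  covered (2 px):
    · · · · · · · ·
    · · · · · · · ·
    · · · · · · · ·
    · · · · · · · ·
    · · · █ · · · ·
    · · · · █ · · ·
    · · · · · · · ·
    · · · · · · · ·
    · · · · · · · ·
    · · · · · · · ·
T1:
  2·area = 200  (B↔C swapped to make it positive)
  edge (2, 16)→(0, 2): d=(-2,-14) top-left  bias=+0
  edge (0, 2)→(15, 7): d=(15,5) right/bottom  bias=-1
  edge (15, 7)→(2, 16): d=(-13,9) right/bottom  bias=-1
    (0,1)@(1, 3): e=[12,10,178] → █
    (1,1)@(3, 3): e=[40,0,160] → ·  [on edge]
    (0,2)@(1, 5): e=[8,40,152] → █
    (1,2)@(3, 5): e=[36,30,134] → █
    (2,2)@(5, 5): e=[64,20,116] → █
    (3,2)@(7, 5): e=[92,10,98] → █
    (4,2)@(9, 5): e=[120,0,80] → ·  [on edge]
    (0,3)@(1, 7): e=[4,70,126] → █
    (4,3)@(9, 7): e=[116,30,54] → █
    (5,3)@(11, 7): e=[144,20,36] → █
    (6,3)@(13, 7): e=[172,10,18] → █
    (7,3)@(15, 7): e=[200,0,0] → ·  [on edge]
    (0,4)@(1, 9): e=[0,100,100] → █  [on edge]
  covered (25 px):
    · · · · · · · ·
    █ · · · · · · ·
    █ █ █ █ · · · ·
    █ █ █ █ █ █ █ ·
    █ █ █ █ █ █ · ·
    · █ █ █ █ · · ·
    · █ █ · · · · ·
    · █ · · · · · ·
    · · · · · · · ·
    · · · · · · · ·
T2:
  2·area = 64
  edge (3, 17)→(2, 4): d=(-1,-13) top-left  bias=+0
  edge (2, 4)→(8, 18): d=(6,14) right/bottom  bias=-1
  edge (8, 18)→(3, 17): d=(-5,-1) top-left  bias=+0
    (1,3)@(3, 7): e=[10,4,50] → █
    (2,3)@(5, 7): e=[36,-24,52] → ·
    (1,4)@(3, 9): e=[8,16,40] → █
    (2,4)@(5, 9): e=[34,-12,42] → ·
    (1,5)@(3, 11): e=[6,28,30] → █
    (2,5)@(5, 11): e=[32,0,32] → ·  [on edge]
    (1,6)@(3, 13): e=[4,40,20] → █
    (2,6)@(5, 13): e=[30,12,22] → █
    (3,6)@(7, 13): e=[56,-16,24] → ·
    (1,7)@(3, 15): e=[2,52,10] → █
    (3,7)@(7, 15): e=[54,-4,14] → ·
    (1,8)@(3, 17): e=[0,64,0] → █  [on edge]
    (6,9)@(13, 19): e=[128,-64,0] → ·  [on edge]
  covered (10 px):
    · · · · · · · ·
    · · · · · · · ·
    · · · · · · · ·
    · █ · · · · · ·
    · █ · · · · · ·
    · █ · · · · · ·
    · █ █ · · · · ·
    · █ █ · · · · ·
    · █ █ █ · · · ·
    · · · · · · · ·

Z-buffer (winner per pixel, '.' = empty):
  . . . . . . . .
  1 . . . . . . .
  1 1 1 1 . . . .
  1 2 1 1 1 1 1 .
  1 2 1 0 1 1 . .
  . 2 1 1 0 . . .
  . 2 2 . . . . .
  . 2 2 . . . . .
  . 2 2 2 . . . .
  . . . . . . . .

Result: 1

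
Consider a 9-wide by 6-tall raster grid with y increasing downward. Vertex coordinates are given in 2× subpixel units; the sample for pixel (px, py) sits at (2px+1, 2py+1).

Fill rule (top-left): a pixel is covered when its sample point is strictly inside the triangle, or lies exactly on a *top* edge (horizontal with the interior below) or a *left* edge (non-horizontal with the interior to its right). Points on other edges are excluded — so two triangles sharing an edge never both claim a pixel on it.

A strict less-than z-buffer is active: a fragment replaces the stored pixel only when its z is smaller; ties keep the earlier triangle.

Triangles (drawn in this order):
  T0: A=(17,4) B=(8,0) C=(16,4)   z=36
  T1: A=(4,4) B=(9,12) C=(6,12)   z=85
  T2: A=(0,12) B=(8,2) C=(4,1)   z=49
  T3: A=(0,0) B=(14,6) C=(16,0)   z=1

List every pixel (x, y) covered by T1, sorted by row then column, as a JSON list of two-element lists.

T0:
  2·area = 4  (B↔C swapped to make it positive)
  edge (17, 4)→(16, 4): d=(-1,0) right/bottom  bias=-1
  edge (16, 4)→(8, 0): d=(-8,-4) top-left  bias=+0
  edge (8, 0)→(17, 4): d=(9,4) right/bottom  bias=-1
  covered (0 px):
    · · · · · · · · ·
    · · · · · · · · ·
    · · · · · · · · ·
    · · · · · · · · ·
    · · · · · · · · ·
    · · · · · · · · ·
T1:
  2·area = 24
  edge (4, 4)→(9, 12): d=(5,8) right/bottom  bias=-1
  edge (9, 12)→(6, 12): d=(-3,0) right/bottom  bias=-1
  edge (6, 12)→(4, 4): d=(-2,-8) top-left  bias=+0
    (2,3)@(5, 7): e=[7,15,2] → #
    (3,3)@(7, 7): e=[-9,15,18] → ·
    (2,4)@(5, 9): e=[17,9,-2] → ·
    (3,4)@(7, 9): e=[1,9,14] → #
    (4,4)@(9, 9): e=[-15,9,30] → ·
    (3,5)@(7, 11): e=[11,3,10] → #
    (4,5)@(9, 11): e=[-5,3,26] → ·
  covered (3 px):
    · · · · · · · · ·
    · · · · · · · · ·
    · · · · · · · · ·
    · · # · · · · · ·
    · · · # · · · · ·
    · · · # · · · · ·
T2:
  2·area = 48  (B↔C swapped to make it positive)
  edge (0, 12)→(4, 1): d=(4,-11) top-left  bias=+0
  edge (4, 1)→(8, 2): d=(4,1) right/bottom  bias=-1
  edge (8, 2)→(0, 12): d=(-8,10) right/bottom  bias=-1
    (2,1)@(5, 3): e=[19,7,22] → #
    (3,1)@(7, 3): e=[41,5,2] → #
    (4,1)@(9, 3): e=[63,3,-18] → ·
    (1,2)@(3, 5): e=[5,17,26] → #
    (3,2)@(7, 5): e=[49,13,-14] → ·
    (1,3)@(3, 7): e=[13,25,10] → #
    (2,3)@(5, 7): e=[35,23,-10] → ·
    (1,4)@(3, 9): e=[21,33,-6] → ·
  covered (5 px):
    · · · · · · · · ·
    · · # # · · · · ·
    · # # · · · · · ·
    · # · · · · · · ·
    · · · · · · · · ·
    · · · · · · · · ·
T3:
  2·area = 96  (B↔C swapped to make it positive)
  edge (0, 0)→(16, 0): d=(16,0) top-left  bias=+0
  edge (16, 0)→(14, 6): d=(-2,6) right/bottom  bias=-1
  edge (14, 6)→(0, 0): d=(-14,-6) top-left  bias=+0
    (1,0)@(3, 1): e=[16,76,4] → #
    (2,0)@(5, 1): e=[16,64,16] → #
    (3,0)@(7, 1): e=[16,52,28] → #
    (4,0)@(9, 1): e=[16,40,40] → #
    (5,0)@(11, 1): e=[16,28,52] → #
    (6,0)@(13, 1): e=[16,16,64] → #
    (7,0)@(15, 1): e=[16,4,76] → #
    (8,0)@(17, 1): e=[16,-8,88] → ·
    (1,1)@(3, 3): e=[48,72,-24] → ·
    (2,1)@(5, 3): e=[48,60,-12] → ·
    (3,1)@(7, 3): e=[48,48,0] → #  [on edge]
    (7,1)@(15, 3): e=[48,0,48] → ·  [on edge]
    (6,4)@(13, 9): e=[144,0,-48] → ·  [on edge]
  covered (12 px):
    · # # # # # # # ·
    · · · # # # # · ·
    · · · · · · # · ·
    · · · · · · · · ·
    · · · · · · · · ·
    · · · · · · · · ·

Answer: [[2,3],[3,4],[3,5]]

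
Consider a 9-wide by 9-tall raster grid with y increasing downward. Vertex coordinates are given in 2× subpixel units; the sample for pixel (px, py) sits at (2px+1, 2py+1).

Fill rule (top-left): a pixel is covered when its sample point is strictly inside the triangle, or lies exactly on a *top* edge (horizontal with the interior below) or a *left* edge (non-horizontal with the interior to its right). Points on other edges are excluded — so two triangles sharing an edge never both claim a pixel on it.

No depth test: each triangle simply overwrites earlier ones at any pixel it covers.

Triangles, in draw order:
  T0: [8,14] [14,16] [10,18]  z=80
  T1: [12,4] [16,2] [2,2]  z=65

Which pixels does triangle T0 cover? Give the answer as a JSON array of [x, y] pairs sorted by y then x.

T0:
  2·area = 20
  edge (8, 14)→(14, 16): d=(6,2) right/bottom  bias=-1
  edge (14, 16)→(10, 18): d=(-4,2) right/bottom  bias=-1
  edge (10, 18)→(8, 14): d=(-2,-4) top-left  bias=+0
    (2,6)@(5, 13): e=[0,30,-10] → .  [on edge]
    (4,7)@(9, 15): e=[4,14,2] → X
    (5,7)@(11, 15): e=[0,10,10] → .  [on edge]
    (4,8)@(9, 17): e=[16,6,-2] → .
    (5,8)@(11, 17): e=[12,2,6] → X
    (6,8)@(13, 17): e=[8,-2,14] → .
    (8,8)@(17, 17): e=[0,-10,30] → .  [on edge]
  covered (2 px):
    . . . . . . . . .
    . . . . . . . . .
    . . . . . . . . .
    . . . . . . . . .
    . . . . . . . . .
    . . . . . . . . .
    . . . . . . . . .
    . . . . X . . . .
    . . . . . X . . .
T1:
  2·area = 28  (B↔C swapped to make it positive)
  edge (12, 4)→(2, 2): d=(-10,-2) top-left  bias=+0
  edge (2, 2)→(16, 2): d=(14,0) top-left  bias=+0
  edge (16, 2)→(12, 4): d=(-4,2) right/bottom  bias=-1
    (3,1)@(7, 3): e=[0,14,14] → X  [on edge]
    (4,1)@(9, 3): e=[4,14,10] → X
    (5,1)@(11, 3): e=[8,14,6] → X
    (6,1)@(13, 3): e=[12,14,2] → X
    (7,1)@(15, 3): e=[16,14,-2] → .
    (3,2)@(7, 5): e=[-20,42,6] → .
    (4,2)@(9, 5): e=[-16,42,2] → .
    (5,2)@(11, 5): e=[-12,42,-2] → .
    (6,2)@(13, 5): e=[-8,42,-6] → .
    (8,2)@(17, 5): e=[0,42,-14] → .  [on edge]
  covered (4 px):
    . . . . . . . . .
    . . . X X X X . .
    . . . . . . . . .
    . . . . . . . . .
    . . . . . . . . .
    . . . . . . . . .
    . . . . . . . . .
    . . . . . . . . .
    . . . . . . . . .

Answer: [[4,7],[5,8]]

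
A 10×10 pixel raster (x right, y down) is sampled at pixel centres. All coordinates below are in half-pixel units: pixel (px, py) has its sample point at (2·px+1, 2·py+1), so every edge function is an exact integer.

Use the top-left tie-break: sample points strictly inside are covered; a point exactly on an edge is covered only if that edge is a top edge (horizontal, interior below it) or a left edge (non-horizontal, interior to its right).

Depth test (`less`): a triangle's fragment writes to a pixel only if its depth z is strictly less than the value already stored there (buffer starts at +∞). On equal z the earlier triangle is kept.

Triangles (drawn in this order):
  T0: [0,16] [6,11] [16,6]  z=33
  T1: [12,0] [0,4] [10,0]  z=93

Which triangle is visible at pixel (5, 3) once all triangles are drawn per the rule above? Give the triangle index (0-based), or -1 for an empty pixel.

T0:
  2·area = 20
  edge (0, 16)→(6, 11): d=(6,-5) top-left  bias=+0
  edge (6, 11)→(16, 6): d=(10,-5) top-left  bias=+0
  edge (16, 6)→(0, 16): d=(-16,10) right/bottom  bias=-1
    (5,4)@(11, 9): e=[13,5,2] → █
    (6,4)@(13, 9): e=[23,15,-18] → ·
    (3,5)@(7, 11): e=[5,5,10] → █
    (4,5)@(9, 11): e=[15,15,-10] → ·
    (5,5)@(11, 11): e=[25,25,-30] → ·
    (3,6)@(7, 13): e=[17,25,-22] → ·
  covered (2 px):
    · · · · · · · · · ·
    · · · · · · · · · ·
    · · · · · · · · · ·
    · · · · · · · · · ·
    · · · · · █ · · · ·
    · · · █ · · · · · ·
    · · · · · · · · · ·
    · · · · · · · · · ·
    · · · · · · · · · ·
    · · · · · · · · · ·
T1:
  2·area = 8
  edge (12, 0)→(0, 4): d=(-12,4) right/bottom  bias=-1
  edge (0, 4)→(10, 0): d=(10,-4) top-left  bias=+0
  edge (10, 0)→(12, 0): d=(2,0) top-left  bias=+0
    (4,0)@(9, 1): e=[0,6,2] → ·  [on edge]
    (1,1)@(3, 3): e=[0,2,6] → ·  [on edge]
  covered (0 px):
    · · · · · · · · · ·
    · · · · · · · · · ·
    · · · · · · · · · ·
    · · · · · · · · · ·
    · · · · · · · · · ·
    · · · · · · · · · ·
    · · · · · · · · · ·
    · · · · · · · · · ·
    · · · · · · · · · ·
    · · · · · · · · · ·

Z-buffer (winner per pixel, '.' = empty):
  . . . . . . . . . .
  . . . . . . . . . .
  . . . . . . . . . .
  . . . . . . . . . .
  . . . . . 0 . . . .
  . . . 0 . . . . . .
  . . . . . . . . . .
  . . . . . . . . . .
  . . . . . . . . . .
  . . . . . . . . . .

Answer: -1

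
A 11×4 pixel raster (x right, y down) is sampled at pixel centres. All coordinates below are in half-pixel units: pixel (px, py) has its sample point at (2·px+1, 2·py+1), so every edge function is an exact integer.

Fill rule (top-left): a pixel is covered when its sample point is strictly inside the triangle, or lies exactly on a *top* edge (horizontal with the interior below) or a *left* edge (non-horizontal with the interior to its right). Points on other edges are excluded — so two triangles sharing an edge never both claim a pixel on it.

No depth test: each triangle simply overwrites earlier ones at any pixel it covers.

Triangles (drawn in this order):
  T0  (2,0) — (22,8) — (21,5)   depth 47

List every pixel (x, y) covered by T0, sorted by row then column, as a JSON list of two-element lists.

T0:
  2·area = 52  (B↔C swapped to make it positive)
  edge (2, 0)→(21, 5): d=(19,5) right/bottom  bias=-1
  edge (21, 5)→(22, 8): d=(1,3) right/bottom  bias=-1
  edge (22, 8)→(2, 0): d=(-20,-8) top-left  bias=+0
    (2,0)@(5, 1): e=[4,44,4] → #
    (3,0)@(7, 1): e=[-6,38,20] → ·
    (2,1)@(5, 3): e=[42,46,-36] → ·
    (5,1)@(11, 3): e=[12,28,12] → #
    (6,1)@(13, 3): e=[2,22,28] → #
    (7,1)@(15, 3): e=[-8,16,44] → ·
    (5,2)@(11, 5): e=[50,30,-28] → ·
    (6,2)@(13, 5): e=[40,24,-12] → ·
    (7,2)@(15, 5): e=[30,18,4] → #
    (8,2)@(17, 5): e=[20,12,20] → #
    (9,2)@(19, 5): e=[10,6,36] → #
    (10,2)@(21, 5): e=[0,0,52] → ·  [on edge]
  covered (7 px):
    · · # · · · · · · · ·
    · · · · · # # · · · ·
    · · · · · · · # # # ·
    · · · · · · · · · · #

Result: [[2,0],[5,1],[6,1],[7,2],[8,2],[9,2],[10,3]]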